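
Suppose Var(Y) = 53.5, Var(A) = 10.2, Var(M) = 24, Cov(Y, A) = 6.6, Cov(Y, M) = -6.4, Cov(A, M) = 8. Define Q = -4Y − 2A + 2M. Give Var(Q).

Var(Q) = 1136.8

Var(Q) = a²·Var(Y) + b²·Var(A) + c²·Var(M) + 2ab·Cov(Y, A) + 2ac·Cov(Y, M) + 2bc·Cov(A, M), with a = -4, b = -2, c = 2.
= 856 + 40.8 + 96 + 105.6 + 102.4 + (-64)
= 1136.8.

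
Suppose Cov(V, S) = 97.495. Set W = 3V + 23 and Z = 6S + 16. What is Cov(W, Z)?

Cov(W, Z) = 1754.91

Cov(W, Z) = a·c·Cov(V, S) = 3·6·97.495 = 1754.91. Additive constants drop out.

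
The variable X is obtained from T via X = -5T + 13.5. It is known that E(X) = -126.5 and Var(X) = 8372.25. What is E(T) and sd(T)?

E(T) = 28, sd(T) = 18.3

From X = -5T + 13.5: E(X) = a·E(T) + b, so E(T) = (E(X) − b)/a = (-126.5 − 13.5)/(-5) = 28.
sd(X) = √8372.25 = 91.5.
sd(X) = |a|·sd(T), so sd(T) = 91.5/|-5| = 18.3.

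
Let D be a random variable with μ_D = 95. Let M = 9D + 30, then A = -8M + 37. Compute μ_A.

μ_M = 9·95 + 30 = 885.
μ_A = (-8)·885 + 37 = -7043.

μ_A = -7043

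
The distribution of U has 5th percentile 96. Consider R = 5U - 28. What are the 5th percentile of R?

5th percentile of R = 452

Since a = 5 > 0 the transformation is increasing, so the 5th percentile of R = a·(P_{5} of U) + b = 5·96 + (-28) = 452.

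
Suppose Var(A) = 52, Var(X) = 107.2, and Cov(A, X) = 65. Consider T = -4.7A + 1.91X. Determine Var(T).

Var(T) = a²·Var(A) + b²·Var(X) + 2ab·Cov(A, X) with a = -4.7, b = 1.91.
= (-4.7)²·52 + 1.91²·107.2 + 2·(-4.7)·1.91·65
= 1148.68 + 391.07632 + (-1167.01) = 372.74632.

Var(T) = 372.74632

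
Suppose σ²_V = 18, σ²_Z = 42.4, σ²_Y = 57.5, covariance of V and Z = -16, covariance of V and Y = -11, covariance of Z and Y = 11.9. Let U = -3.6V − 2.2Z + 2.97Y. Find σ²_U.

σ²_U = a²·σ²_V + b²·σ²_Z + c²·σ²_Y + 2ab·covariance of V and Z + 2ac·covariance of V and Y + 2bc·covariance of Z and Y, with a = -3.6, b = -2.2, c = 2.97.
= 233.28 + 205.216 + 507.20175 + (-253.44) + 235.224 + (-155.5092)
= 771.97255.

σ²_U = 771.97255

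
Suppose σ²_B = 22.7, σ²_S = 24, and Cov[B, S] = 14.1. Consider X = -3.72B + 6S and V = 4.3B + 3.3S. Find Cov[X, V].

By bilinearity, Cov[X, V] = ac·σ²_B + bd·σ²_S + (ad+bc)·Cov[B, S], with a=-3.72, b=6, c=4.3, d=3.3.
ac·σ²_B = (-3.72)·4.3·22.7 = -363.1092
bd·σ²_S = 6·3.3·24 = 475.2
(ad+bc)·Cov[B, S] = (13.524)·14.1 = 190.6884
Cov[X, V] = -363.1092 + 475.2 + 190.6884 = 302.7792.

Cov[X, V] = 302.7792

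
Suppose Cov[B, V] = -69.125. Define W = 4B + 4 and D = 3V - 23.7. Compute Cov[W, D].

Cov[W, D] = a·c·Cov[B, V] = 4·3·(-69.125) = -829.5. Additive constants drop out.

Cov[W, D] = -829.5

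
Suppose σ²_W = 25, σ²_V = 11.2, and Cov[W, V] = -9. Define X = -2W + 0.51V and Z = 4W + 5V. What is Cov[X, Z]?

Cov[X, Z] = -99.8

By bilinearity, Cov[X, Z] = ac·σ²_W + bd·σ²_V + (ad+bc)·Cov[W, V], with a=-2, b=0.51, c=4, d=5.
ac·σ²_W = (-2)·4·25 = -200
bd·σ²_V = 0.51·5·11.2 = 28.56
(ad+bc)·Cov[W, V] = (-7.96)·(-9) = 71.64
Cov[X, Z] = -200 + 28.56 + 71.64 = -99.8.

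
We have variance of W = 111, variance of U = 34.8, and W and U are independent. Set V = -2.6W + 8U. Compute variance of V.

variance of V = a²·variance of W + b²·variance of U + 2ab·covariance of W and U with a = -2.6, b = 8.
Independence gives covariance of W and U = 0.
= (-2.6)²·111 + 8²·34.8 + 2·(-2.6)·8·0
= 750.36 + 2227.2 + 0 = 2977.56.

variance of V = 2977.56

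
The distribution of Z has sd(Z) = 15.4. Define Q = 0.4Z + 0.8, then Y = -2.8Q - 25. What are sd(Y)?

sd(Y) = 17.248

sd(Q) = |0.4|·15.4 = 6.16.
sd(Y) = |-2.8|·6.16 = 17.248.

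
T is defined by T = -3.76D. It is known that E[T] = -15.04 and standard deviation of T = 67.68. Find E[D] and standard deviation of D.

E[D] = 4, standard deviation of D = 18

From T = -3.76D: E[T] = a·E[D] + b, so E[D] = (E[T] − b)/a = (-15.04 − 0)/(-3.76) = 4.
standard deviation of T = |a|·standard deviation of D, so standard deviation of D = 67.68/|-3.76| = 18.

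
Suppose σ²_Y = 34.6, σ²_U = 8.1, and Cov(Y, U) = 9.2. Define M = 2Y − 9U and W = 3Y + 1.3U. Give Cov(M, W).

By bilinearity, Cov(M, W) = ac·σ²_Y + bd·σ²_U + (ad+bc)·Cov(Y, U), with a=2, b=-9, c=3, d=1.3.
ac·σ²_Y = 2·3·34.6 = 207.6
bd·σ²_U = (-9)·1.3·8.1 = -94.77
(ad+bc)·Cov(Y, U) = (-24.4)·9.2 = -224.48
Cov(M, W) = 207.6 + (-94.77) + (-224.48) = -111.65.

Cov(M, W) = -111.65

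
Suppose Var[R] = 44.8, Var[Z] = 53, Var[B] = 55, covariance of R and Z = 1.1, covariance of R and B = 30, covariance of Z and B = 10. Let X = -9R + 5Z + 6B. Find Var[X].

Var[X] = 4194.8

Var[X] = a²·Var[R] + b²·Var[Z] + c²·Var[B] + 2ab·covariance of R and Z + 2ac·covariance of R and B + 2bc·covariance of Z and B, with a = -9, b = 5, c = 6.
= 3628.8 + 1325 + 1980 + (-99) + (-3240) + 600
= 4194.8.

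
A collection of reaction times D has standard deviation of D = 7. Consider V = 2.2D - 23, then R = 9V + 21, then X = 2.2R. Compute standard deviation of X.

standard deviation of V = |2.2|·7 = 15.4.
standard deviation of R = |9|·15.4 = 138.6.
standard deviation of X = |2.2|·138.6 = 304.92.

standard deviation of X = 304.92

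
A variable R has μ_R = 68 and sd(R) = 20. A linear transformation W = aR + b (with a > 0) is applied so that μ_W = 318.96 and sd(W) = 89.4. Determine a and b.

sd(W) = a·sd(R) (a > 0), so a = 89.4/20 = 4.47.
μ_W = a·μ_R + b, so b = 318.96 − 4.47·68 = 15.

a = 4.47, b = 15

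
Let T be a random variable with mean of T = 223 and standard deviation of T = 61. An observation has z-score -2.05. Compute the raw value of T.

T = 97.95

T = mean of T + z·standard deviation of T = 223 + (-2.05)·61 = 97.95.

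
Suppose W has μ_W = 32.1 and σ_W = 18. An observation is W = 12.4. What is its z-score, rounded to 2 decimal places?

z = -1.09

z = (W − μ_W) / σ_W = (12.4 − 32.1) / 18 ≈ -1.09.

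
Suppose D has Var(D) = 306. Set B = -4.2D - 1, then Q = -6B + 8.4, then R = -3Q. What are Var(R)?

Var(B) = (-4.2)²·306 = 5397.84.
Var(Q) = (-6)²·5397.84 = 194322.24.
Var(R) = (-3)²·194322.24 = 1748900.16.

Var(R) = 1748900.16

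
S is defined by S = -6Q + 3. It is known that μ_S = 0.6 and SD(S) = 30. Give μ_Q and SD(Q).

μ_Q = 0.4, SD(Q) = 5

From S = -6Q + 3: μ_S = a·μ_Q + b, so μ_Q = (μ_S − b)/a = (0.6 − 3)/(-6) = 0.4.
SD(S) = |a|·SD(Q), so SD(Q) = 30/|-6| = 5.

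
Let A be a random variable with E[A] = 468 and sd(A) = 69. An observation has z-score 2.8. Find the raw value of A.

A = E[A] + z·sd(A) = 468 + 2.8·69 = 661.2.

A = 661.2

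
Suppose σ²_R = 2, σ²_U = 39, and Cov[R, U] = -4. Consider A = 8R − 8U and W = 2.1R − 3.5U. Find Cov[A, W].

By bilinearity, Cov[A, W] = ac·σ²_R + bd·σ²_U + (ad+bc)·Cov[R, U], with a=8, b=-8, c=2.1, d=-3.5.
ac·σ²_R = 8·2.1·2 = 33.6
bd·σ²_U = (-8)·(-3.5)·39 = 1092
(ad+bc)·Cov[R, U] = (-44.8)·(-4) = 179.2
Cov[A, W] = 33.6 + 1092 + 179.2 = 1304.8.

Cov[A, W] = 1304.8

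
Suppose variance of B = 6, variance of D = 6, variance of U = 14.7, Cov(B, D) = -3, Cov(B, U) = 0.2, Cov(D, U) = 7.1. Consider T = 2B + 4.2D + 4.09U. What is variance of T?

variance of T = 572.54267

variance of T = a²·variance of B + b²·variance of D + c²·variance of U + 2ab·Cov(B, D) + 2ac·Cov(B, U) + 2bc·Cov(D, U), with a = 2, b = 4.2, c = 4.09.
= 24 + 105.84 + 245.90307 + (-50.4) + 3.272 + 243.9276
= 572.54267.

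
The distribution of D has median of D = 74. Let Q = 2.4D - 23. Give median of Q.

A linear map preserves order up to sign, so median of Q = a·median of D + b = 2.4·74 + (-23) = 154.6.

median of Q = 154.6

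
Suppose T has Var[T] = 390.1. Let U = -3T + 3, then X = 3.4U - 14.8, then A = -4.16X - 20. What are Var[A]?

Var[A] = 702365.1508224

Var[U] = (-3)²·390.1 = 3510.9.
Var[X] = 3.4²·3510.9 = 40586.004.
Var[A] = (-4.16)²·40586.004 = 702365.1508224.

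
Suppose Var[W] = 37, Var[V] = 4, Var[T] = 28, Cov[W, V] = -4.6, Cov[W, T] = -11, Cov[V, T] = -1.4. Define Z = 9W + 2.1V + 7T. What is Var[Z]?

Var[Z] = 2785.6

Var[Z] = a²·Var[W] + b²·Var[V] + c²·Var[T] + 2ab·Cov[W, V] + 2ac·Cov[W, T] + 2bc·Cov[V, T], with a = 9, b = 2.1, c = 7.
= 2997 + 17.64 + 1372 + (-173.88) + (-1386) + (-41.16)
= 2785.6.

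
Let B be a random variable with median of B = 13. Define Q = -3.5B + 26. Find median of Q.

A linear map preserves order up to sign, so median of Q = a·median of B + b = (-3.5)·13 + 26 = -19.5.

median of Q = -19.5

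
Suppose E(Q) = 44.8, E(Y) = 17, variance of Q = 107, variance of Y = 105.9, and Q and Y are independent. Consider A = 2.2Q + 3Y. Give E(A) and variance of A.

E(A) = 149.56, variance of A = 1470.98

E(A) = 2.2·E(Q) + 3·E(Y) = 2.2·44.8 + 3·17 = 149.56.
variance of A = a²·variance of Q + b²·variance of Y + 2ab·Cov[Q, Y] with a = 2.2, b = 3.
Independence gives Cov[Q, Y] = 0.
= 2.2²·107 + 3²·105.9 + 2·2.2·3·0
= 517.88 + 953.1 + 0 = 1470.98.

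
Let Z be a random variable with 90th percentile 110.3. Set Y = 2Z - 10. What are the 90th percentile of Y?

Since a = 2 > 0 the transformation is increasing, so the 90th percentile of Y = a·(P_{90} of Z) + b = 2·110.3 + (-10) = 210.6.

90th percentile of Y = 210.6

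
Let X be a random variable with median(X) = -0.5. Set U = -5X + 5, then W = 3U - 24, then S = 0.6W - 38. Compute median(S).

median(S) = -38.9

median(U) = (-5)·(-0.5) + 5 = 7.5.
median(W) = 3·7.5 + (-24) = -1.5.
median(S) = 0.6·(-1.5) + (-38) = -38.9.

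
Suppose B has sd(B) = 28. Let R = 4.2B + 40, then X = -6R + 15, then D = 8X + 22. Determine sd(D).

sd(R) = |4.2|·28 = 117.6.
sd(X) = |-6|·117.6 = 705.6.
sd(D) = |8|·705.6 = 5644.8.

sd(D) = 5644.8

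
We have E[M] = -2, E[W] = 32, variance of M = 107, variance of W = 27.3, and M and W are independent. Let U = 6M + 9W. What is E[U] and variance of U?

E[U] = 6·E[M] + 9·E[W] = 6·(-2) + 9·32 = 276.
variance of U = a²·variance of M + b²·variance of W + 2ab·Cov(M, W) with a = 6, b = 9.
Independence gives Cov(M, W) = 0.
= 6²·107 + 9²·27.3 + 2·6·9·0
= 3852 + 2211.3 + 0 = 6063.3.

E[U] = 276, variance of U = 6063.3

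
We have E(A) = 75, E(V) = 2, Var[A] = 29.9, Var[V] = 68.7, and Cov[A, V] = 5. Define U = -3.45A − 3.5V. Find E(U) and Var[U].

E(U) = (-3.45)·E(A) + (-3.5)·E(V) = (-3.45)·75 + (-3.5)·2 = -265.75.
Var[U] = a²·Var[A] + b²·Var[V] + 2ab·Cov[A, V] with a = -3.45, b = -3.5.
= (-3.45)²·29.9 + (-3.5)²·68.7 + 2·(-3.45)·(-3.5)·5
= 355.88475 + 841.575 + 120.75 = 1318.20975.

E(U) = -265.75, Var[U] = 1318.20975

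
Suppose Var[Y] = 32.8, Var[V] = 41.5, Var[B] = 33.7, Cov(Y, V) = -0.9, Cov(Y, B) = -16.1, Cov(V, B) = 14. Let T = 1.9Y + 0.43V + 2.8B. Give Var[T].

Var[T] = 251.22675

Var[T] = a²·Var[Y] + b²·Var[V] + c²·Var[B] + 2ab·Cov(Y, V) + 2ac·Cov(Y, B) + 2bc·Cov(V, B), with a = 1.9, b = 0.43, c = 2.8.
= 118.408 + 7.67335 + 264.208 + (-1.4706) + (-171.304) + 33.712
= 251.22675.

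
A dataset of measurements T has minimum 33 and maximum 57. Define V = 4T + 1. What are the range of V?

Range of T = 57 − 33 = 24.
Range(V) = |a|·Range(T) = |4|·24 = 96.

Range(V) = 96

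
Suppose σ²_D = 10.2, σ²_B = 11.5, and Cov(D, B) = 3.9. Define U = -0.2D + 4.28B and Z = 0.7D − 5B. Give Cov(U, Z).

By bilinearity, Cov(U, Z) = ac·σ²_D + bd·σ²_B + (ad+bc)·Cov(D, B), with a=-0.2, b=4.28, c=0.7, d=-5.
ac·σ²_D = (-0.2)·0.7·10.2 = -1.428
bd·σ²_B = 4.28·(-5)·11.5 = -246.1
(ad+bc)·Cov(D, B) = (3.996)·3.9 = 15.5844
Cov(U, Z) = -1.428 + (-246.1) + 15.5844 = -231.9436.

Cov(U, Z) = -231.9436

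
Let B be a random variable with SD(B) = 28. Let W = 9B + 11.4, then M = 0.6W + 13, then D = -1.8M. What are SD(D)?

SD(W) = |9|·28 = 252.
SD(M) = |0.6|·252 = 151.2.
SD(D) = |-1.8|·151.2 = 272.16.

SD(D) = 272.16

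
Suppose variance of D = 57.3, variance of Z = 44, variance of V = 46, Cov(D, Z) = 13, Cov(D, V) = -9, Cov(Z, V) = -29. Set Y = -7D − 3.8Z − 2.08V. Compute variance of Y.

variance of Y = a²·variance of D + b²·variance of Z + c²·variance of V + 2ab·Cov(D, Z) + 2ac·Cov(D, V) + 2bc·Cov(Z, V), with a = -7, b = -3.8, c = -2.08.
= 2807.7 + 635.36 + 199.0144 + 691.6 + (-262.08) + (-458.432)
= 3613.1624.

variance of Y = 3613.1624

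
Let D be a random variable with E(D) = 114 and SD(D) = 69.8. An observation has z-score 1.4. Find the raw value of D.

D = E(D) + z·SD(D) = 114 + 1.4·69.8 = 211.72.

D = 211.72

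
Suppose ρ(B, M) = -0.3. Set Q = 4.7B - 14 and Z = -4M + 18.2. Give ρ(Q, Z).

ρ(Q, Z) = 0.3

Linear rescalings preserve |correlation|; the slopes 4.7 and -4 have opposite signs, so the correlation flips sign: ρ(Q, Z) = −ρ(B, M) = 0.3.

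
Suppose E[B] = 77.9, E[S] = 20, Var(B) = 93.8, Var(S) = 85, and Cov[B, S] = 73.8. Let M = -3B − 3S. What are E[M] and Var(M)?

E[M] = (-3)·E[B] + (-3)·E[S] = (-3)·77.9 + (-3)·20 = -293.7.
Var(M) = a²·Var(B) + b²·Var(S) + 2ab·Cov[B, S] with a = -3, b = -3.
= (-3)²·93.8 + (-3)²·85 + 2·(-3)·(-3)·73.8
= 844.2 + 765 + 1328.4 = 2937.6.

E[M] = -293.7, Var(M) = 2937.6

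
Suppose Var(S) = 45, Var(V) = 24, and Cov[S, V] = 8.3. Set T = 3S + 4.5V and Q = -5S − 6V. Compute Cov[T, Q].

By bilinearity, Cov[T, Q] = ac·Var(S) + bd·Var(V) + (ad+bc)·Cov[S, V], with a=3, b=4.5, c=-5, d=-6.
ac·Var(S) = 3·(-5)·45 = -675
bd·Var(V) = 4.5·(-6)·24 = -648
(ad+bc)·Cov[S, V] = (-40.5)·8.3 = -336.15
Cov[T, Q] = -675 + (-648) + (-336.15) = -1659.15.

Cov[T, Q] = -1659.15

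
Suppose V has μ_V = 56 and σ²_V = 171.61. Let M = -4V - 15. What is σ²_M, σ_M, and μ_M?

M = -4V - 15 is linear with a = -4, b = -15.
σ²_M = a²·σ²_V = (-4)²·171.61 = 2745.76 (the additive constant -15 does not affect variance).
σ_V = √171.61 = 13.1.
σ_M = |a|·σ_V = |-4|·13.1 = 52.4.
μ_M = a·μ_V + b = (-4)·56 + (-15) = -239.

σ²_M = 2745.76, σ_M = 52.4, μ_M = -239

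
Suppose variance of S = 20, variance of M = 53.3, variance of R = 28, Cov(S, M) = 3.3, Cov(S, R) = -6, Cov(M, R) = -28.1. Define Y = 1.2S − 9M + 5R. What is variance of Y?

variance of Y = a²·variance of S + b²·variance of M + c²·variance of R + 2ab·Cov(S, M) + 2ac·Cov(S, R) + 2bc·Cov(M, R), with a = 1.2, b = -9, c = 5.
= 28.8 + 4317.3 + 700 + (-71.28) + (-72) + 2529
= 7431.82.

variance of Y = 7431.82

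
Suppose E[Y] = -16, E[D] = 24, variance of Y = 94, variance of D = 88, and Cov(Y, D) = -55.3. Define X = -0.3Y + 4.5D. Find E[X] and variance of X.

E[X] = (-0.3)·E[Y] + 4.5·E[D] = (-0.3)·(-16) + 4.5·24 = 112.8.
variance of X = a²·variance of Y + b²·variance of D + 2ab·Cov(Y, D) with a = -0.3, b = 4.5.
= (-0.3)²·94 + 4.5²·88 + 2·(-0.3)·4.5·(-55.3)
= 8.46 + 1782 + 149.31 = 1939.77.

E[X] = 112.8, variance of X = 1939.77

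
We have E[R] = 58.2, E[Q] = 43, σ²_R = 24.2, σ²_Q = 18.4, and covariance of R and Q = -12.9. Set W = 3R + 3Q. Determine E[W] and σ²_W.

E[W] = 3·E[R] + 3·E[Q] = 3·58.2 + 3·43 = 303.6.
σ²_W = a²·σ²_R + b²·σ²_Q + 2ab·covariance of R and Q with a = 3, b = 3.
= 3²·24.2 + 3²·18.4 + 2·3·3·(-12.9)
= 217.8 + 165.6 + (-232.2) = 151.2.

E[W] = 303.6, σ²_W = 151.2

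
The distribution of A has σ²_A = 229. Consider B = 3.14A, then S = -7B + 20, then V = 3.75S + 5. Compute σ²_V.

σ²_B = 3.14²·229 = 2257.8484.
σ²_S = (-7)²·2257.8484 = 110634.5716.
σ²_V = 3.75²·110634.5716 = 1555798.663125.

σ²_V = 1555798.663125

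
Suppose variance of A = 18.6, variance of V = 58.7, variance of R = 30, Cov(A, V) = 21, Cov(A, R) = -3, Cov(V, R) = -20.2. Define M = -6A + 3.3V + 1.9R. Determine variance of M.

variance of M = 400.635

variance of M = a²·variance of A + b²·variance of V + c²·variance of R + 2ab·Cov(A, V) + 2ac·Cov(A, R) + 2bc·Cov(V, R), with a = -6, b = 3.3, c = 1.9.
= 669.6 + 639.243 + 108.3 + (-831.6) + 68.4 + (-253.308)
= 400.635.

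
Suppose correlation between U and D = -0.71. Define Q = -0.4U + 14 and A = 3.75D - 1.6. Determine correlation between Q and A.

Linear rescalings preserve |correlation|; the slopes -0.4 and 3.75 have opposite signs, so the correlation flips sign: correlation between Q and A = −correlation between U and D = 0.71.

correlation between Q and A = 0.71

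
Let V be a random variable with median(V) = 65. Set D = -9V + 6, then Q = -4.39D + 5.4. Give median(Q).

median(D) = (-9)·65 + 6 = -579.
median(Q) = (-4.39)·(-579) + 5.4 = 2547.21.

median(Q) = 2547.21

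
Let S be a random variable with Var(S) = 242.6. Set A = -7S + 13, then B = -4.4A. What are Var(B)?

Var(B) = 230140.064

Var(A) = (-7)²·242.6 = 11887.4.
Var(B) = (-4.4)²·11887.4 = 230140.064.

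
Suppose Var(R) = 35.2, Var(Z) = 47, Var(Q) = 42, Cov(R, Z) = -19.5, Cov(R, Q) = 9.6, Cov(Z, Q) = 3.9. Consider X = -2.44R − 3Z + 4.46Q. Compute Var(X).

Var(X) = 869.22784

Var(X) = a²·Var(R) + b²·Var(Z) + c²·Var(Q) + 2ab·Cov(R, Z) + 2ac·Cov(R, Q) + 2bc·Cov(Z, Q), with a = -2.44, b = -3, c = 4.46.
= 209.56672 + 423 + 835.4472 + (-285.48) + (-208.94208) + (-104.364)
= 869.22784.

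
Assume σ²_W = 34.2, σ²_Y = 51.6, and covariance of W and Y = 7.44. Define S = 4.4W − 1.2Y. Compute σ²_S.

σ²_S = a²·σ²_W + b²·σ²_Y + 2ab·covariance of W and Y with a = 4.4, b = -1.2.
= 4.4²·34.2 + (-1.2)²·51.6 + 2·4.4·(-1.2)·7.44
= 662.112 + 74.304 + (-78.5664) = 657.8496.

σ²_S = 657.8496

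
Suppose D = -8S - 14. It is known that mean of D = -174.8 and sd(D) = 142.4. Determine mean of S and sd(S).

mean of S = 20.1, sd(S) = 17.8

From D = -8S - 14: mean of D = a·mean of S + b, so mean of S = (mean of D − b)/a = (-174.8 − (-14))/(-8) = 20.1.
sd(D) = |a|·sd(S), so sd(S) = 142.4/|-8| = 17.8.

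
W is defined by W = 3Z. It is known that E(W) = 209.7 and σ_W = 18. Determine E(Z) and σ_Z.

E(Z) = 69.9, σ_Z = 6

From W = 3Z: E(W) = a·E(Z) + b, so E(Z) = (E(W) − b)/a = (209.7 − 0)/3 = 69.9.
σ_W = |a|·σ_Z, so σ_Z = 18/|3| = 6.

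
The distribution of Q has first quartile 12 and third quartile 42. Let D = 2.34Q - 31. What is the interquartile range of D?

IQR of Q = Q3 − Q1 = 42 − 12 = 30.
Under D = aQ + b, IQR(D) = |a|·IQR(Q) = |2.34|·30 = 70.2 (shifts cancel; spread scales by |a|).

IQR(D) = 70.2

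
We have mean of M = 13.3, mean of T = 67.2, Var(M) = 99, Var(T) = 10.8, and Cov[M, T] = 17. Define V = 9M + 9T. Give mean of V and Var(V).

mean of V = 9·mean of M + 9·mean of T = 9·13.3 + 9·67.2 = 724.5.
Var(V) = a²·Var(M) + b²·Var(T) + 2ab·Cov[M, T] with a = 9, b = 9.
= 9²·99 + 9²·10.8 + 2·9·9·17
= 8019 + 874.8 + 2754 = 11647.8.

mean of V = 724.5, Var(V) = 11647.8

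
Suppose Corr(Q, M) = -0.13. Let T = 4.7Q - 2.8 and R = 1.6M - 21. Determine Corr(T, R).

Corr(T, R) = -0.13

Linear rescalings preserve correlation up to sign; here the slopes 4.7 and 1.6 have the same sign, so Corr(T, R) = Corr(Q, M) = -0.13.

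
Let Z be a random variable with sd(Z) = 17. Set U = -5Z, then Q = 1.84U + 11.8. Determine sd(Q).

sd(U) = |-5|·17 = 85.
sd(Q) = |1.84|·85 = 156.4.

sd(Q) = 156.4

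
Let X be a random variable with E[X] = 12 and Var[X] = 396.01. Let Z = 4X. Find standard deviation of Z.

standard deviation of Z = 79.6

Z = 4X is linear with a = 4, b = 0.
standard deviation of X = √396.01 = 19.9.
standard deviation of Z = |a|·standard deviation of X = |4|·19.9 = 79.6.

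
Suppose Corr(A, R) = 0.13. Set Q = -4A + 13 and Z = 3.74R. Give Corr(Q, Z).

Corr(Q, Z) = -0.13

Linear rescalings preserve |correlation|; the slopes -4 and 3.74 have opposite signs, so the correlation flips sign: Corr(Q, Z) = −Corr(A, R) = -0.13.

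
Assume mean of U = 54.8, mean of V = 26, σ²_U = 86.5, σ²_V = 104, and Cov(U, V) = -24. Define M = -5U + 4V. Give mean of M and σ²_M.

mean of M = -170, σ²_M = 4786.5

mean of M = (-5)·mean of U + 4·mean of V = (-5)·54.8 + 4·26 = -170.
σ²_M = a²·σ²_U + b²·σ²_V + 2ab·Cov(U, V) with a = -5, b = 4.
= (-5)²·86.5 + 4²·104 + 2·(-5)·4·(-24)
= 2162.5 + 1664 + 960 = 4786.5.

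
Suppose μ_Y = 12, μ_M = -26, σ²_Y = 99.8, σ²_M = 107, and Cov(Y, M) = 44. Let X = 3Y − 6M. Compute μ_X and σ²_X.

μ_X = 192, σ²_X = 3166.2

μ_X = 3·μ_Y + (-6)·μ_M = 3·12 + (-6)·(-26) = 192.
σ²_X = a²·σ²_Y + b²·σ²_M + 2ab·Cov(Y, M) with a = 3, b = -6.
= 3²·99.8 + (-6)²·107 + 2·3·(-6)·44
= 898.2 + 3852 + (-1584) = 3166.2.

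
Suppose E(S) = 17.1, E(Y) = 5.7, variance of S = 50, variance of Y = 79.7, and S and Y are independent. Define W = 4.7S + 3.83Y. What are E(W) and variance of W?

E(W) = 102.201, variance of W = 2273.61133

E(W) = 4.7·E(S) + 3.83·E(Y) = 4.7·17.1 + 3.83·5.7 = 102.201.
variance of W = a²·variance of S + b²·variance of Y + 2ab·covariance of S and Y with a = 4.7, b = 3.83.
Independence gives covariance of S and Y = 0.
= 4.7²·50 + 3.83²·79.7 + 2·4.7·3.83·0
= 1104.5 + 1169.11133 + 0 = 2273.61133.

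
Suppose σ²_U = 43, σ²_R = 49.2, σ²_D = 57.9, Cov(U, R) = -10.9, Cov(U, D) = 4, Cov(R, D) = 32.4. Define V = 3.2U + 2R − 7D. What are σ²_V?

σ²_V = a²·σ²_U + b²·σ²_R + c²·σ²_D + 2ab·Cov(U, R) + 2ac·Cov(U, D) + 2bc·Cov(R, D), with a = 3.2, b = 2, c = -7.
= 440.32 + 196.8 + 2837.1 + (-139.52) + (-179.2) + (-907.2)
= 2248.3.

σ²_V = 2248.3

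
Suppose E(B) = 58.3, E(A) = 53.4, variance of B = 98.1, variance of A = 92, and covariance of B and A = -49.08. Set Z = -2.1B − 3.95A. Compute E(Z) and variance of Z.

E(Z) = -333.36, variance of Z = 1053.8138

E(Z) = (-2.1)·E(B) + (-3.95)·E(A) = (-2.1)·58.3 + (-3.95)·53.4 = -333.36.
variance of Z = a²·variance of B + b²·variance of A + 2ab·covariance of B and A with a = -2.1, b = -3.95.
= (-2.1)²·98.1 + (-3.95)²·92 + 2·(-2.1)·(-3.95)·(-49.08)
= 432.621 + 1435.43 + (-814.2372) = 1053.8138.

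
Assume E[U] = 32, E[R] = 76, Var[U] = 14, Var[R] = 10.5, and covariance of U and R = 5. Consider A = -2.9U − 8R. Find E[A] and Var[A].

E[A] = -700.8, Var[A] = 1021.74

E[A] = (-2.9)·E[U] + (-8)·E[R] = (-2.9)·32 + (-8)·76 = -700.8.
Var[A] = a²·Var[U] + b²·Var[R] + 2ab·covariance of U and R with a = -2.9, b = -8.
= (-2.9)²·14 + (-8)²·10.5 + 2·(-2.9)·(-8)·5
= 117.74 + 672 + 232 = 1021.74.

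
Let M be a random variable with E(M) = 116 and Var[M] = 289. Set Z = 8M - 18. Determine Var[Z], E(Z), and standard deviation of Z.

Z = 8M - 18 is linear with a = 8, b = -18.
Var[Z] = a²·Var[M] = 8²·289 = 18496 (the additive constant -18 does not affect variance).
E(Z) = a·E(M) + b = 8·116 + (-18) = 910.
standard deviation of M = √289 = 17.
standard deviation of Z = |a|·standard deviation of M = |8|·17 = 136.

Var[Z] = 18496, E(Z) = 910, standard deviation of Z = 136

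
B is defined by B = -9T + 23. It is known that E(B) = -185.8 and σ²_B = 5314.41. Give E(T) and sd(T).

From B = -9T + 23: E(B) = a·E(T) + b, so E(T) = (E(B) − b)/a = (-185.8 − 23)/(-9) = 23.2.
sd(B) = √5314.41 = 72.9.
sd(B) = |a|·sd(T), so sd(T) = 72.9/|-9| = 8.1.

E(T) = 23.2, sd(T) = 8.1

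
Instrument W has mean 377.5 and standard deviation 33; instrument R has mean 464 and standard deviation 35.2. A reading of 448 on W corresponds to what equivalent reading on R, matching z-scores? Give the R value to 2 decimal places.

R = 539.20

z = (448 − 377.5)/33 ≈ 2.1364.
R = 464 + z·35.2 = 464 + (448 − 377.5)·35.2/33 = 539.20.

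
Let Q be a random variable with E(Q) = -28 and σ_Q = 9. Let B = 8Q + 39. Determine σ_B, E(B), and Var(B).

B = 8Q + 39 is linear with a = 8, b = 39.
σ_B = |a|·σ_Q = |8|·9 = 72.
E(B) = a·E(Q) + b = 8·(-28) + 39 = -185.
Var(Q) = 9² = 81.
Var(B) = a²·Var(Q) = 8²·81 = 5184 (the additive constant 39 does not affect variance).

σ_B = 72, E(B) = -185, Var(B) = 5184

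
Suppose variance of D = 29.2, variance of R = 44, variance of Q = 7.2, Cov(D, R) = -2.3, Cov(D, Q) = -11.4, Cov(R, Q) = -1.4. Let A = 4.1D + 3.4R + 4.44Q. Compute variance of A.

variance of A = a²·variance of D + b²·variance of R + c²·variance of Q + 2ab·Cov(D, R) + 2ac·Cov(D, Q) + 2bc·Cov(R, Q), with a = 4.1, b = 3.4, c = 4.44.
= 490.852 + 508.64 + 141.93792 + (-64.124) + (-415.0512) + (-42.2688)
= 619.98592.

variance of A = 619.98592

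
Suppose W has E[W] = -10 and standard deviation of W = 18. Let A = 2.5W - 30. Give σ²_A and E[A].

A = 2.5W - 30 is linear with a = 2.5, b = -30.
σ²_W = 18² = 324.
σ²_A = a²·σ²_W = 2.5²·324 = 2025 (the additive constant -30 does not affect variance).
E[A] = a·E[W] + b = 2.5·(-10) + (-30) = -55.

σ²_A = 2025, E[A] = -55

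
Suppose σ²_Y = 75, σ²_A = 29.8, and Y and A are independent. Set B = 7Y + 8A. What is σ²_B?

σ²_B = 5582.2

σ²_B = a²·σ²_Y + b²·σ²_A + 2ab·Cov[Y, A] with a = 7, b = 8.
Independence gives Cov[Y, A] = 0.
= 7²·75 + 8²·29.8 + 2·7·8·0
= 3675 + 1907.2 + 0 = 5582.2.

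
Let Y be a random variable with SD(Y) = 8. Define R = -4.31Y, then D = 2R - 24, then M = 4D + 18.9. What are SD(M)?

SD(M) = 275.84

SD(R) = |-4.31|·8 = 34.48.
SD(D) = |2|·34.48 = 68.96.
SD(M) = |4|·68.96 = 275.84.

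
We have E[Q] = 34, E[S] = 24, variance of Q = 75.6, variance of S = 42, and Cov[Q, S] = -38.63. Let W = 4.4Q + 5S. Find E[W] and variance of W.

E[W] = 4.4·E[Q] + 5·E[S] = 4.4·34 + 5·24 = 269.6.
variance of W = a²·variance of Q + b²·variance of S + 2ab·Cov[Q, S] with a = 4.4, b = 5.
= 4.4²·75.6 + 5²·42 + 2·4.4·5·(-38.63)
= 1463.616 + 1050 + (-1699.72) = 813.896.

E[W] = 269.6, variance of W = 813.896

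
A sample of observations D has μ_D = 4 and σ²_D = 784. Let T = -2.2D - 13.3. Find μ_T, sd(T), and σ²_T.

μ_T = -22.1, sd(T) = 61.6, σ²_T = 3794.56

T = -2.2D - 13.3 is linear with a = -2.2, b = -13.3.
μ_T = a·μ_D + b = (-2.2)·4 + (-13.3) = -22.1.
sd(D) = √784 = 28.
sd(T) = |a|·sd(D) = |-2.2|·28 = 61.6.
σ²_T = a²·σ²_D = (-2.2)²·784 = 3794.56 (the additive constant -13.3 does not affect variance).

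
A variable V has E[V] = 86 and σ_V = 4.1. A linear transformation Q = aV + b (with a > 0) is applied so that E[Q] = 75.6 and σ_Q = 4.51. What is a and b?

σ_Q = a·σ_V (a > 0), so a = 4.51/4.1 = 1.1.
E[Q] = a·E[V] + b, so b = 75.6 − 1.1·86 = -19.

a = 1.1, b = -19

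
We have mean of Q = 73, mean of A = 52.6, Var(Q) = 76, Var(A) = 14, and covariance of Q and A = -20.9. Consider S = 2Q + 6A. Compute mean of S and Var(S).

mean of S = 461.6, Var(S) = 306.4

mean of S = 2·mean of Q + 6·mean of A = 2·73 + 6·52.6 = 461.6.
Var(S) = a²·Var(Q) + b²·Var(A) + 2ab·covariance of Q and A with a = 2, b = 6.
= 2²·76 + 6²·14 + 2·2·6·(-20.9)
= 304 + 504 + (-501.6) = 306.4.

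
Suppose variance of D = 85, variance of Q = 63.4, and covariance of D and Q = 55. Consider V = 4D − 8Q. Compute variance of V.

variance of V = 1897.6

variance of V = a²·variance of D + b²·variance of Q + 2ab·covariance of D and Q with a = 4, b = -8.
= 4²·85 + (-8)²·63.4 + 2·4·(-8)·55
= 1360 + 4057.6 + (-3520) = 1897.6.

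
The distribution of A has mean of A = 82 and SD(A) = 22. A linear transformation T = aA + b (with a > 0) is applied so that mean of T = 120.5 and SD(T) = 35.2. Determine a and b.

a = 1.6, b = -10.7

SD(T) = a·SD(A) (a > 0), so a = 35.2/22 = 1.6.
mean of T = a·mean of A + b, so b = 120.5 − 1.6·82 = -10.7.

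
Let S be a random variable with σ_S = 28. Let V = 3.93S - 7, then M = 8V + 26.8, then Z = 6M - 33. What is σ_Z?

σ_V = |3.93|·28 = 110.04.
σ_M = |8|·110.04 = 880.32.
σ_Z = |6|·880.32 = 5281.92.

σ_Z = 5281.92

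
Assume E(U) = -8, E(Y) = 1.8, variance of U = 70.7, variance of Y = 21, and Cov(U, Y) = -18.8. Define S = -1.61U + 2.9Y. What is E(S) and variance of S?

E(S) = 18.1, variance of S = 535.42587

E(S) = (-1.61)·E(U) + 2.9·E(Y) = (-1.61)·(-8) + 2.9·1.8 = 18.1.
variance of S = a²·variance of U + b²·variance of Y + 2ab·Cov(U, Y) with a = -1.61, b = 2.9.
= (-1.61)²·70.7 + 2.9²·21 + 2·(-1.61)·2.9·(-18.8)
= 183.26147 + 176.61 + 175.5544 = 535.42587.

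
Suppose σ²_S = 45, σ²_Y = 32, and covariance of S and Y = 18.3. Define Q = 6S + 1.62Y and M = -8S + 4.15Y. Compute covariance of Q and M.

covariance of Q and M = -1726.362

By bilinearity, covariance of Q and M = ac·σ²_S + bd·σ²_Y + (ad+bc)·covariance of S and Y, with a=6, b=1.62, c=-8, d=4.15.
ac·σ²_S = 6·(-8)·45 = -2160
bd·σ²_Y = 1.62·4.15·32 = 215.136
(ad+bc)·covariance of S and Y = (11.94)·18.3 = 218.502
covariance of Q and M = -2160 + 215.136 + 218.502 = -1726.362.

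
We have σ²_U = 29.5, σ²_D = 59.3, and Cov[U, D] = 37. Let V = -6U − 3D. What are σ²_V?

σ²_V = a²·σ²_U + b²·σ²_D + 2ab·Cov[U, D] with a = -6, b = -3.
= (-6)²·29.5 + (-3)²·59.3 + 2·(-6)·(-3)·37
= 1062 + 533.7 + 1332 = 2927.7.

σ²_V = 2927.7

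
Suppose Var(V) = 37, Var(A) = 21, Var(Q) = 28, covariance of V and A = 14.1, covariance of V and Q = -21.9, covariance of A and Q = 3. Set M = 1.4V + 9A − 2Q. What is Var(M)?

Var(M) = a²·Var(V) + b²·Var(A) + c²·Var(Q) + 2ab·covariance of V and A + 2ac·covariance of V and Q + 2bc·covariance of A and Q, with a = 1.4, b = 9, c = -2.
= 72.52 + 1701 + 112 + 355.32 + 122.64 + (-108)
= 2255.48.

Var(M) = 2255.48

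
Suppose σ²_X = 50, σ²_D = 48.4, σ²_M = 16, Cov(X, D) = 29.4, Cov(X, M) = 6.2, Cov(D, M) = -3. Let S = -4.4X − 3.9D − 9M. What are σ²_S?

σ²_S = a²·σ²_X + b²·σ²_D + c²·σ²_M + 2ab·Cov(X, D) + 2ac·Cov(X, M) + 2bc·Cov(D, M), with a = -4.4, b = -3.9, c = -9.
= 968 + 736.164 + 1296 + 1009.008 + 491.04 + (-210.6)
= 4289.612.

σ²_S = 4289.612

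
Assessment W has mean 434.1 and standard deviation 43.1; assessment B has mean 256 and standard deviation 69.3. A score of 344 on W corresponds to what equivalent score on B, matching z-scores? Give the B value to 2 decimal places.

B = 111.13

z = (344 − 434.1)/43.1 ≈ -2.0905.
B = 256 + z·69.3 = 256 + (344 − 434.1)·69.3/43.1 ≈ 111.13.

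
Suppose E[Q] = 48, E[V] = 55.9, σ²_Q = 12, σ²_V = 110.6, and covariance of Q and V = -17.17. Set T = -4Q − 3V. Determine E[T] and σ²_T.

E[T] = (-4)·E[Q] + (-3)·E[V] = (-4)·48 + (-3)·55.9 = -359.7.
σ²_T = a²·σ²_Q + b²·σ²_V + 2ab·covariance of Q and V with a = -4, b = -3.
= (-4)²·12 + (-3)²·110.6 + 2·(-4)·(-3)·(-17.17)
= 192 + 995.4 + (-412.08) = 775.32.

E[T] = -359.7, σ²_T = 775.32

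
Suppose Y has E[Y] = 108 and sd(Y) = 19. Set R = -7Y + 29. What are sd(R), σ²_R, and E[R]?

sd(R) = 133, σ²_R = 17689, E[R] = -727

R = -7Y + 29 is linear with a = -7, b = 29.
sd(R) = |a|·sd(Y) = |-7|·19 = 133.
σ²_Y = 19² = 361.
σ²_R = a²·σ²_Y = (-7)²·361 = 17689 (the additive constant 29 does not affect variance).
E[R] = a·E[Y] + b = (-7)·108 + 29 = -727.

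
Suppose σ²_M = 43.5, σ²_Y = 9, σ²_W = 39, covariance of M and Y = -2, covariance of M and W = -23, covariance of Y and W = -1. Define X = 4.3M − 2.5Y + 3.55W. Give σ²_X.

σ²_X = 710.6225

σ²_X = a²·σ²_M + b²·σ²_Y + c²·σ²_W + 2ab·covariance of M and Y + 2ac·covariance of M and W + 2bc·covariance of Y and W, with a = 4.3, b = -2.5, c = 3.55.
= 804.315 + 56.25 + 491.4975 + 43 + (-702.19) + 17.75
= 710.6225.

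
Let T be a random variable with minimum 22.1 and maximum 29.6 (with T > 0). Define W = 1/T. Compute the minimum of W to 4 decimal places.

1/T is decreasing on this domain, so min(W) comes from max(T) = 29.6: min(W) = 1/(29.6) ≈ 0.0338.

min(W) = 0.0338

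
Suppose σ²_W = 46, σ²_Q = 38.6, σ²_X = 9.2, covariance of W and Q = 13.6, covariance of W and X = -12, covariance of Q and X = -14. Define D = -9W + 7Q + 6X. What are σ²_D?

σ²_D = 4355

σ²_D = a²·σ²_W + b²·σ²_Q + c²·σ²_X + 2ab·covariance of W and Q + 2ac·covariance of W and X + 2bc·covariance of Q and X, with a = -9, b = 7, c = 6.
= 3726 + 1891.4 + 331.2 + (-1713.6) + 1296 + (-1176)
= 4355.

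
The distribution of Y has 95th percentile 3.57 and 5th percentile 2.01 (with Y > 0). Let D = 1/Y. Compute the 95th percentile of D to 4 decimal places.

95th percentile of D = 0.4975

1/Y is decreasing on Y > 0, so percentile order reverses: P_{95}(D) uses P_{5}(Y) = 2.01.
P_{95}(D) = 1/2.01 ≈ 0.4975.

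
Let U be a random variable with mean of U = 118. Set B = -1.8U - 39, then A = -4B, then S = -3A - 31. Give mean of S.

mean of S = -3047.8

mean of B = (-1.8)·118 + (-39) = -251.4.
mean of A = (-4)·(-251.4) = 1005.6.
mean of S = (-3)·1005.6 + (-31) = -3047.8.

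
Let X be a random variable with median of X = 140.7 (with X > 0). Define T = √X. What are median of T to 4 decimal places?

√X is monotone on this domain, so median of T = √(140.7) ≈ 11.8617.

median of T = 11.8617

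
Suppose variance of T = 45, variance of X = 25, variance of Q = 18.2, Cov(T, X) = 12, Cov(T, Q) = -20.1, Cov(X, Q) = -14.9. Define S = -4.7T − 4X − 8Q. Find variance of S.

variance of S = a²·variance of T + b²·variance of X + c²·variance of Q + 2ab·Cov(T, X) + 2ac·Cov(T, Q) + 2bc·Cov(X, Q), with a = -4.7, b = -4, c = -8.
= 994.05 + 400 + 1164.8 + 451.2 + (-1511.52) + (-953.6)
= 544.93.

variance of S = 544.93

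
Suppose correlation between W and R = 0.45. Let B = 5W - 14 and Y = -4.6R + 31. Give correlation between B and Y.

Linear rescalings preserve |correlation|; the slopes 5 and -4.6 have opposite signs, so the correlation flips sign: correlation between B and Y = −correlation between W and R = -0.45.

correlation between B and Y = -0.45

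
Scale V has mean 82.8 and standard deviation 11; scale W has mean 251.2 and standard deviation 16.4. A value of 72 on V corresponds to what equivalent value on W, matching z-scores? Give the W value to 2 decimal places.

z = (72 − 82.8)/11 ≈ -0.9818.
W = 251.2 + z·16.4 = 251.2 + (72 − 82.8)·16.4/11 ≈ 235.10.

W = 235.10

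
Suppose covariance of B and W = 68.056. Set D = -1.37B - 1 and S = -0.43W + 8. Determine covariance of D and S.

covariance of D and S = 40.0917896

covariance of D and S = a·c·covariance of B and W = (-1.37)·(-0.43)·68.056 = 40.0917896. Additive constants drop out.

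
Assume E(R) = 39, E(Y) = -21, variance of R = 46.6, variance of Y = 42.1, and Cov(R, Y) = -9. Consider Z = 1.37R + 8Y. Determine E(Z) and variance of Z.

E(Z) = 1.37·E(R) + 8·E(Y) = 1.37·39 + 8·(-21) = -114.57.
variance of Z = a²·variance of R + b²·variance of Y + 2ab·Cov(R, Y) with a = 1.37, b = 8.
= 1.37²·46.6 + 8²·42.1 + 2·1.37·8·(-9)
= 87.46354 + 2694.4 + (-197.28) = 2584.58354.

E(Z) = -114.57, variance of Z = 2584.58354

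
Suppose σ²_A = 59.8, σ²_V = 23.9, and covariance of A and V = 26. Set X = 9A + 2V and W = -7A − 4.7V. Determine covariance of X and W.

covariance of X and W = -5455.86

By bilinearity, covariance of X and W = ac·σ²_A + bd·σ²_V + (ad+bc)·covariance of A and V, with a=9, b=2, c=-7, d=-4.7.
ac·σ²_A = 9·(-7)·59.8 = -3767.4
bd·σ²_V = 2·(-4.7)·23.9 = -224.66
(ad+bc)·covariance of A and V = (-56.3)·26 = -1463.8
covariance of X and W = -3767.4 + (-224.66) + (-1463.8) = -5455.86.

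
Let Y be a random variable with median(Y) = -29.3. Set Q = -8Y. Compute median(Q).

median(Q) = 234.4

A linear map preserves order up to sign, so median(Q) = a·median(Y) + b = (-8)·(-29.3) = 234.4.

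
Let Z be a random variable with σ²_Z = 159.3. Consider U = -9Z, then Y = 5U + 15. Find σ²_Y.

σ²_Y = 322582.5

σ²_U = (-9)²·159.3 = 12903.3.
σ²_Y = 5²·12903.3 = 322582.5.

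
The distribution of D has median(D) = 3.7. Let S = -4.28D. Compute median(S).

A linear map preserves order up to sign, so median(S) = a·median(D) + b = (-4.28)·3.7 = -15.836.

median(S) = -15.836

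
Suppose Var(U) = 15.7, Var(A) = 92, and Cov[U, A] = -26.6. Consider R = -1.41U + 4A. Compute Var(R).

Var(R) = a²·Var(U) + b²·Var(A) + 2ab·Cov[U, A] with a = -1.41, b = 4.
= (-1.41)²·15.7 + 4²·92 + 2·(-1.41)·4·(-26.6)
= 31.21317 + 1472 + 300.048 = 1803.26117.

Var(R) = 1803.26117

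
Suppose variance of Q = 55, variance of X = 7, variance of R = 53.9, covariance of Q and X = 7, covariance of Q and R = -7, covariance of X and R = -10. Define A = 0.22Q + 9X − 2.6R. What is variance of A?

variance of A = a²·variance of Q + b²·variance of X + c²·variance of R + 2ab·covariance of Q and X + 2ac·covariance of Q and R + 2bc·covariance of X and R, with a = 0.22, b = 9, c = -2.6.
= 2.662 + 567 + 364.364 + 27.72 + 8.008 + 468
= 1437.754.

variance of A = 1437.754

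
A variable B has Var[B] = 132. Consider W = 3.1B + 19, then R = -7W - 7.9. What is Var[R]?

Var[W] = 3.1²·132 = 1268.52.
Var[R] = (-7)²·1268.52 = 62157.48.

Var[R] = 62157.48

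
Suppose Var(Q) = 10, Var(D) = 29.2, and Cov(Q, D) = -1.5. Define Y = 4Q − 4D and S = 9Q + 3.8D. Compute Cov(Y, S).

By bilinearity, Cov(Y, S) = ac·Var(Q) + bd·Var(D) + (ad+bc)·Cov(Q, D), with a=4, b=-4, c=9, d=3.8.
ac·Var(Q) = 4·9·10 = 360
bd·Var(D) = (-4)·3.8·29.2 = -443.84
(ad+bc)·Cov(Q, D) = (-20.8)·(-1.5) = 31.2
Cov(Y, S) = 360 + (-443.84) + 31.2 = -52.64.

Cov(Y, S) = -52.64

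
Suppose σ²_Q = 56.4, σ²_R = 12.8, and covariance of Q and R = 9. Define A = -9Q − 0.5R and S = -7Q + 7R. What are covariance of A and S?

By bilinearity, covariance of A and S = ac·σ²_Q + bd·σ²_R + (ad+bc)·covariance of Q and R, with a=-9, b=-0.5, c=-7, d=7.
ac·σ²_Q = (-9)·(-7)·56.4 = 3553.2
bd·σ²_R = (-0.5)·7·12.8 = -44.8
(ad+bc)·covariance of Q and R = (-59.5)·9 = -535.5
covariance of A and S = 3553.2 + (-44.8) + (-535.5) = 2972.9.

covariance of A and S = 2972.9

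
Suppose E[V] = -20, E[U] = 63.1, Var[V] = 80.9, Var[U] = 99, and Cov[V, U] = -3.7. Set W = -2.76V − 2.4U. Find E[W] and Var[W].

E[W] = -96.24, Var[W] = 1137.48624

E[W] = (-2.76)·E[V] + (-2.4)·E[U] = (-2.76)·(-20) + (-2.4)·63.1 = -96.24.
Var[W] = a²·Var[V] + b²·Var[U] + 2ab·Cov[V, U] with a = -2.76, b = -2.4.
= (-2.76)²·80.9 + (-2.4)²·99 + 2·(-2.76)·(-2.4)·(-3.7)
= 616.26384 + 570.24 + (-49.0176) = 1137.48624.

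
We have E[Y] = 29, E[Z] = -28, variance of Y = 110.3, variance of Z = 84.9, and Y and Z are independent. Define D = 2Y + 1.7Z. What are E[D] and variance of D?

E[D] = 2·E[Y] + 1.7·E[Z] = 2·29 + 1.7·(-28) = 10.4.
variance of D = a²·variance of Y + b²·variance of Z + 2ab·Cov(Y, Z) with a = 2, b = 1.7.
Independence gives Cov(Y, Z) = 0.
= 2²·110.3 + 1.7²·84.9 + 2·2·1.7·0
= 441.2 + 245.361 + 0 = 686.561.

E[D] = 10.4, variance of D = 686.561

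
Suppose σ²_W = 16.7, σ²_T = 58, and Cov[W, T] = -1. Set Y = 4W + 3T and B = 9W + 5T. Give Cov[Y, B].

Cov[Y, B] = 1424.2

By bilinearity, Cov[Y, B] = ac·σ²_W + bd·σ²_T + (ad+bc)·Cov[W, T], with a=4, b=3, c=9, d=5.
ac·σ²_W = 4·9·16.7 = 601.2
bd·σ²_T = 3·5·58 = 870
(ad+bc)·Cov[W, T] = (47)·(-1) = -47
Cov[Y, B] = 601.2 + 870 + (-47) = 1424.2.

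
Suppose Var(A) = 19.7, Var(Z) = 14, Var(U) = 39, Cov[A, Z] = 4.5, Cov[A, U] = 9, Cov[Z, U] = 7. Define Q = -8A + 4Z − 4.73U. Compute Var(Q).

Var(Q) = a²·Var(A) + b²·Var(Z) + c²·Var(U) + 2ab·Cov[A, Z] + 2ac·Cov[A, U] + 2bc·Cov[Z, U], with a = -8, b = 4, c = -4.73.
= 1260.8 + 224 + 872.5431 + (-288) + 681.12 + (-264.88)
= 2485.5831.

Var(Q) = 2485.5831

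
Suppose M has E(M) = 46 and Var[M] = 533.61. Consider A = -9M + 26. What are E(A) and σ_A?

E(A) = -388, σ_A = 207.9

A = -9M + 26 is linear with a = -9, b = 26.
E(A) = a·E(M) + b = (-9)·46 + 26 = -388.
σ_M = √533.61 = 23.1.
σ_A = |a|·σ_M = |-9|·23.1 = 207.9.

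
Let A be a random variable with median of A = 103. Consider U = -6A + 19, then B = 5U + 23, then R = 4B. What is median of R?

median of U = (-6)·103 + 19 = -599.
median of B = 5·(-599) + 23 = -2972.
median of R = 4·(-2972) = -11888.

median of R = -11888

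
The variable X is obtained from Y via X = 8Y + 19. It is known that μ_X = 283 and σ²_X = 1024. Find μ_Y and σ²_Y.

μ_Y = 33, σ²_Y = 16

From X = 8Y + 19: μ_X = a·μ_Y + b, so μ_Y = (μ_X − b)/a = (283 − 19)/8 = 33.
σ²_X = a²·σ²_Y, so σ²_Y = 1024/8² = 16.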